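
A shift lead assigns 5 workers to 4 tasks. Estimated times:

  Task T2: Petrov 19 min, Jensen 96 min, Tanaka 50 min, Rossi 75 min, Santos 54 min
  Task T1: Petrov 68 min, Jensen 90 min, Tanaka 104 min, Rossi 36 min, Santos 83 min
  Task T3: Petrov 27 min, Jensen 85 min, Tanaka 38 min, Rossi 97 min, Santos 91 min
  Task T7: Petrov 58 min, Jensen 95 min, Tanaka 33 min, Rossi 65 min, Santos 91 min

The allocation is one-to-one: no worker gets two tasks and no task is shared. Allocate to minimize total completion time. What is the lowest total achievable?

Minimum total: 150 min

This is the linear assignment problem.
Optimal: Santos→Task T2 (54 min), Rossi→Task T1 (36 min), Petrov→Task T3 (27 min), Tanaka→Task T7 (33 min) — total 54+36+27+33 = 150 min.
Column-greedy (each task in turn goes to its cheapest remaining worker) gives 184 min, worse by 34.
Next-best assignment: Petrov→Task T2, Rossi→Task T1, Jensen→Task T3, Tanaka→Task T7 = 173 min.
No other one-to-one assignment undercuts 150 min.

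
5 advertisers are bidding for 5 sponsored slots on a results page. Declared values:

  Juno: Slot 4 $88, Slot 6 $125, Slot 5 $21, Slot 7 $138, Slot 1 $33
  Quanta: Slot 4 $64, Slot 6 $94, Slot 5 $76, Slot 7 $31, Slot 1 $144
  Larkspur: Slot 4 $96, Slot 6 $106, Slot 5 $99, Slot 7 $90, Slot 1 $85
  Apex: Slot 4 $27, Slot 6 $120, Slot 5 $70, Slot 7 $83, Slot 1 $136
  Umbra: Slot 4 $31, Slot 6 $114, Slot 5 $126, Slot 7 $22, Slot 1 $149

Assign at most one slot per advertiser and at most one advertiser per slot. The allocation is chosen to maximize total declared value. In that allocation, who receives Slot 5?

Umbra receives Slot 5.

Optimal: Juno→Slot 7 ($138), Quanta→Slot 1 ($144), Larkspur→Slot 4 ($96), Apex→Slot 6 ($120), Umbra→Slot 5 ($126) — total 138+144+96+120+126 = $624.
Column-greedy (each slot in turn goes to its best remaining advertiser) gives $574, worse by 50.
Every other assignment is strictly worse.
Umbra's own top slot is Slot 1 ($149), but forcing Umbra→Slot 1 and reassigning the rest optimally gives only $579 — worse by 45.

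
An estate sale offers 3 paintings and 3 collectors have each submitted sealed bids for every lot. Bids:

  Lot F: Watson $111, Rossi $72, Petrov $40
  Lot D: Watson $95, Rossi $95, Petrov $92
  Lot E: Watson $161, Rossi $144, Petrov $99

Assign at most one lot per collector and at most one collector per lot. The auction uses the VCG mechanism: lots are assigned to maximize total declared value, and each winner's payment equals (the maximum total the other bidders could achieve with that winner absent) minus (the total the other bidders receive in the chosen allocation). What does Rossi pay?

Rossi pays $50.

Efficient allocation: Watson→Lot F ($111), Rossi→Lot E ($144), Petrov→Lot D ($92); total welfare W = $347.
Rossi receives Lot E at value $144, so the others get W − 144 = $203.
Without Rossi: best allocation of the remaining 2 bidders over all 3 lots is Watson→Lot E ($161), Petrov→Lot D ($92), total $253.
VCG payment = (others' best without Rossi) − (others' welfare with Rossi) = 253 − 203 = $50.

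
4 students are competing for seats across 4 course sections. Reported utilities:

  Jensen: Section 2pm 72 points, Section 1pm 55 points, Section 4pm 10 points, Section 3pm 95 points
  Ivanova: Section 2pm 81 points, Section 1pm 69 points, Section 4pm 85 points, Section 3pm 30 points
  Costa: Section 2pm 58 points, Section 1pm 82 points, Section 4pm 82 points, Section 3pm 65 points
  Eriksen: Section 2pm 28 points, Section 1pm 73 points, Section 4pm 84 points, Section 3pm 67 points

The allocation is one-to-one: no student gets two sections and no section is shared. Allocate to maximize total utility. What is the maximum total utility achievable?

Maximum total: 342 points

Optimal: Jensen→Section 3pm (95 points), Ivanova→Section 2pm (81 points), Costa→Section 1pm (82 points), Eriksen→Section 4pm (84 points) — total 95+81+82+84 = 342 points.
Next-best assignment: Jensen→Section 3pm, Ivanova→Section 2pm, Costa→Section 4pm, Eriksen→Section 1pm = 331 points.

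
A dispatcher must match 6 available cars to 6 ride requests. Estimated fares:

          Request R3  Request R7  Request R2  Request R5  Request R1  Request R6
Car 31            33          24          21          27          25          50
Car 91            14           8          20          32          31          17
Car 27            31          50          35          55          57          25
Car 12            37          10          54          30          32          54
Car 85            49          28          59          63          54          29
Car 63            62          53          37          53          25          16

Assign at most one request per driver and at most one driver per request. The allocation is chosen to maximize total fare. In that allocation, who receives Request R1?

Optimal: Car 31→Request R6 ($50), Car 91→Request R1 ($31), Car 27→Request R7 ($50), Car 12→Request R2 ($54), Car 85→Request R5 ($63), Car 63→Request R3 ($62) — total 50+31+50+54+63+62 = $310.
Car 91's own top request is Request R5 ($32), but forcing Car 91→Request R5 and reassigning the rest optimally gives only $302 — worse by 8.

Car 91 receives Request R1.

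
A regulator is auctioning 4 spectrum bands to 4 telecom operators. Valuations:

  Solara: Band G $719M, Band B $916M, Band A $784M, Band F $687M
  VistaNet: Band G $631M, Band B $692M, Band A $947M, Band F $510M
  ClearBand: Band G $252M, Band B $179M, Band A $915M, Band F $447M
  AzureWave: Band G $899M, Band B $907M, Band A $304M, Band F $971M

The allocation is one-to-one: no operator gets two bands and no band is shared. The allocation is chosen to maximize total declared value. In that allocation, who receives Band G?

This is the linear assignment problem.
Optimal: Solara→Band B ($916M), VistaNet→Band G ($631M), ClearBand→Band A ($915M), AzureWave→Band F ($971M) — total 916+631+915+971 = $3433M.
Next-best assignment: Solara→Band G, VistaNet→Band B, ClearBand→Band A, AzureWave→Band F = $3297M.
Checked against all permutations: $3433M is optimal.
VistaNet's own top band is Band A ($947M), but forcing VistaNet→Band A and reassigning the rest optimally gives only $3209M — worse by 224.

VistaNet receives Band G.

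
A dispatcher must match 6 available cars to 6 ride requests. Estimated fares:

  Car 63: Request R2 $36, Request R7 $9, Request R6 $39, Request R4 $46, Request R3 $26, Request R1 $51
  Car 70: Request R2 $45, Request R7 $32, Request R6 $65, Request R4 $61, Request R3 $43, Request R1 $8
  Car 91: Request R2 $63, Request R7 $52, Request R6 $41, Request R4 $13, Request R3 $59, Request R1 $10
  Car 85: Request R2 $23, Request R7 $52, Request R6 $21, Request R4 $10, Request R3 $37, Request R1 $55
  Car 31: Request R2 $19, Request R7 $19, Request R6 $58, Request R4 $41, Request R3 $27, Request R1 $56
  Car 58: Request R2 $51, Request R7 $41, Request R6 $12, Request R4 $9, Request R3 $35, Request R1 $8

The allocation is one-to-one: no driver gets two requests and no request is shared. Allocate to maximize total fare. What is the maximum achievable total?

Max total: $332

Optimal: Car 63→Request R1 ($51), Car 70→Request R4 ($61), Car 91→Request R3 ($59), Car 85→Request R7 ($52), Car 31→Request R6 ($58), Car 58→Request R2 ($51) — total 51+61+59+52+58+51 = $332.
Column-greedy (each request in turn goes to its best remaining driver) gives $317, worse by 15.
Next-best assignment: Car 63→Request R4, Car 70→Request R6, Car 91→Request R3, Car 85→Request R7, Car 31→Request R1, Car 58→Request R2 = $329.
No other one-to-one assignment exceeds $332.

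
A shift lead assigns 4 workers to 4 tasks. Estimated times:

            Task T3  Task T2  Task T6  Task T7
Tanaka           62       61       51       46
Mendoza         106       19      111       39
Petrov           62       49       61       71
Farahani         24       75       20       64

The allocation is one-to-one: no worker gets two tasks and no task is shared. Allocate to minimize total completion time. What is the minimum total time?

Optimal: Tanaka→Task T7 (46 min), Mendoza→Task T2 (19 min), Petrov→Task T3 (62 min), Farahani→Task T6 (20 min) — total 46+19+62+20 = 147 min.
Column-greedy (each task in turn goes to its cheapest remaining worker) gives 165 min, worse by 18.
Next-best assignment: Tanaka→Task T7, Mendoza→Task T2, Petrov→Task T6, Farahani→Task T3 = 150 min.
Every other assignment is strictly worse.

Minimum total: 147 min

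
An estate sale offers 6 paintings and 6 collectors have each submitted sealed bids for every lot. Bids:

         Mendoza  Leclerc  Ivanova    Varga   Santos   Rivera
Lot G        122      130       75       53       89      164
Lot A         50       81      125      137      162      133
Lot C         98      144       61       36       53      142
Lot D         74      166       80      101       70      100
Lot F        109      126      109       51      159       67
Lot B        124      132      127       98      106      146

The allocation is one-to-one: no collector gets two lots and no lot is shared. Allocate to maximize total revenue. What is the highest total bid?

Optimal: Mendoza→Lot G ($122), Leclerc→Lot D ($166), Ivanova→Lot B ($127), Varga→Lot A ($137), Santos→Lot F ($159), Rivera→Lot C ($142) — total 122+166+127+137+159+142 = $853.
Max-entry greedy (repeatedly take the single best remaining cell) gives $764, worse by 89.
Next-best assignment: Mendoza→Lot C, Leclerc→Lot D, Ivanova→Lot B, Varga→Lot A, Santos→Lot F, Rivera→Lot G = $851.
Swapping Mendoza↔Rivera (Mendoza→Lot C $98, Rivera→Lot G $164) loses 2.

Maximum total: $853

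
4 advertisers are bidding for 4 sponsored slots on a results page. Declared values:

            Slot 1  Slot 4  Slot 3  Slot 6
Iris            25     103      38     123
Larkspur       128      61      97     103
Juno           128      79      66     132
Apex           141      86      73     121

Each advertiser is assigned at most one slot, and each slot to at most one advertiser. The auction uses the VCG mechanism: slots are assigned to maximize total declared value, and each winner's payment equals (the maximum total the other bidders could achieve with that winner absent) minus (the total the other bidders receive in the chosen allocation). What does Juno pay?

Efficient allocation: Iris→Slot 4 ($103), Larkspur→Slot 3 ($97), Juno→Slot 6 ($132), Apex→Slot 1 ($141); total welfare W = $473.
Juno receives Slot 6 at value $132, so the others get W − 132 = $341.
Without Juno: best allocation of the remaining 3 bidders over all 4 slots is Iris→Slot 6 ($123), Larkspur→Slot 3 ($97), Apex→Slot 1 ($141), total $361.
VCG payment = (others' best without Juno) − (others' welfare with Juno) = 361 − 341 = $20.

Juno pays $20.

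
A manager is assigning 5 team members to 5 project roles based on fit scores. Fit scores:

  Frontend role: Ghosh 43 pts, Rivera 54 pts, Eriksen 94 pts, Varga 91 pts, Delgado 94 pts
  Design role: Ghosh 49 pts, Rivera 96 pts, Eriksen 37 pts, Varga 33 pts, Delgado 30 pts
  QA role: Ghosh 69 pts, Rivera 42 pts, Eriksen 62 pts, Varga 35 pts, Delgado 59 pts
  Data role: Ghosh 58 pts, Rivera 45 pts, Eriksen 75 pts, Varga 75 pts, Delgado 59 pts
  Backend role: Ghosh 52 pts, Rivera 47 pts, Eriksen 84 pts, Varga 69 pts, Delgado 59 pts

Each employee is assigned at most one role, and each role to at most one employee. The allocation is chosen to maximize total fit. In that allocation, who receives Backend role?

This is the linear assignment problem.
Optimal: Ghosh→QA role (69 pts), Rivera→Design role (96 pts), Eriksen→Backend role (84 pts), Varga→Data role (75 pts), Delgado→Frontend role (94 pts) — total 69+96+84+75+94 = 418 pts.
Row-greedy (each employee in turn takes its best remaining role) gives 393 pts, worse by 25.
Swapping Varga↔Eriksen (Varga→Backend role 69 pts, Eriksen→Data role 75 pts) loses 15.
Every other assignment is strictly worse.
Eriksen's own top role is Frontend role (94 pts), but forcing Eriksen→Frontend role and reassigning the rest optimally gives only 393 pts — worse by 25.

Eriksen receives Backend role.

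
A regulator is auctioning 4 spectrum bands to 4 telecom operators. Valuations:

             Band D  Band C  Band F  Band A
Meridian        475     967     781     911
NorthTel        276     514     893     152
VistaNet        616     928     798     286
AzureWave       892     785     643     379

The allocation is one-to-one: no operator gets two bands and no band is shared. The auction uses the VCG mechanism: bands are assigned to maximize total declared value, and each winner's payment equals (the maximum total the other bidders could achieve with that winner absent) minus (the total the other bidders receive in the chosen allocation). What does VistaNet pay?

VistaNet pays $56M.

Efficient allocation: Meridian→Band A ($911M), NorthTel→Band F ($893M), VistaNet→Band C ($928M), AzureWave→Band D ($892M); total welfare W = $3624M.
VistaNet receives Band C at value $928M, so the others get W − 928 = $2696M.
Without VistaNet: best allocation of the remaining 3 bidders over all 4 bands is Meridian→Band C ($967M), NorthTel→Band F ($893M), AzureWave→Band D ($892M), total $2752M.
VCG payment = (others' best without VistaNet) − (others' welfare with VistaNet) = 2752 − 2696 = $56M.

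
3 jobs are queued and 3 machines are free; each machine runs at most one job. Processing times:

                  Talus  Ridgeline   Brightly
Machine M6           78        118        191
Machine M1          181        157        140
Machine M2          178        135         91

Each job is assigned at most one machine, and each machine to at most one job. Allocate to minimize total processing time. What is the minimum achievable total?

Optimal: Talus→Machine M6 (78 min), Ridgeline→Machine M1 (157 min), Brightly→Machine M2 (91 min) — total 78+157+91 = 326 min.
Row-greedy (each job in turn takes its cheapest remaining machine) gives 353 min, worse by 27.
Every other assignment is strictly worse.

Min total: 326 min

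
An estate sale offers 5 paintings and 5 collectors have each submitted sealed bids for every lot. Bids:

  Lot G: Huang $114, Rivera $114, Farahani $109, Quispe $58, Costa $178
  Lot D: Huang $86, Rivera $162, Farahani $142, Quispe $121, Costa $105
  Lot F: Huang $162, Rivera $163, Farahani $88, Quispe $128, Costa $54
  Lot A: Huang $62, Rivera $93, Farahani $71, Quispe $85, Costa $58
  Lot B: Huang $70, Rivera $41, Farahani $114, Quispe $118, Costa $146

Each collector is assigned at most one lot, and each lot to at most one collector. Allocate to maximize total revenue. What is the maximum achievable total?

Maximum total: $701

This is a one-to-one assignment (maximum-weight bipartite matching).
Optimal: Huang→Lot F ($162), Rivera→Lot D ($162), Farahani→Lot B ($114), Quispe→Lot A ($85), Costa→Lot G ($178) — total 162+162+114+85+178 = $701.
Next-best assignment: Huang→Lot F, Rivera→Lot A, Farahani→Lot D, Quispe→Lot B, Costa→Lot G = $693.
Swapping Huang↔Rivera (Huang→Lot D $86, Rivera→Lot F $163) loses 75.
Every other assignment is strictly worse.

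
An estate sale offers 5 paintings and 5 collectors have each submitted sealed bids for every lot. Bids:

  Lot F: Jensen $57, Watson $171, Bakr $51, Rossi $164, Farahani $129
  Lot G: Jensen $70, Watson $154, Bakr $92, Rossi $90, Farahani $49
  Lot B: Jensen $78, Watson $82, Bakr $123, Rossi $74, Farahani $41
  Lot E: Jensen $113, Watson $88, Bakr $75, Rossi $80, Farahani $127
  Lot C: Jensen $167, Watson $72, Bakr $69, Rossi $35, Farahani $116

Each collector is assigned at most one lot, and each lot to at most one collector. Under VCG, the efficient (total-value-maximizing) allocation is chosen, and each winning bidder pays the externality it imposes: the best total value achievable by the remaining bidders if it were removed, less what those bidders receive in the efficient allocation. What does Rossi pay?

Rossi pays $17.

Efficient allocation: Jensen→Lot C ($167), Watson→Lot G ($154), Bakr→Lot B ($123), Rossi→Lot F ($164), Farahani→Lot E ($127); total welfare W = $735.
Rossi receives Lot F at value $164, so the others get W − 164 = $571.
Without Rossi: best allocation of the remaining 4 bidders over all 5 lots is Jensen→Lot C ($167), Watson→Lot F ($171), Bakr→Lot B ($123), Farahani→Lot E ($127), total $588.
VCG payment = (others' best without Rossi) − (others' welfare with Rossi) = 588 − 571 = $17.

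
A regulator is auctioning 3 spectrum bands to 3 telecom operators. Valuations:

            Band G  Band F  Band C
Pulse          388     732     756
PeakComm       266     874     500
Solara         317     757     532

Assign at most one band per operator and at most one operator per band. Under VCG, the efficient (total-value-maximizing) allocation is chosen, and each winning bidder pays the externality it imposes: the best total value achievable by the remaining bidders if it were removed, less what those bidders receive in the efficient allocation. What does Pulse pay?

Efficient allocation: Pulse→Band C ($756M), PeakComm→Band F ($874M), Solara→Band G ($317M); total welfare W = $1947M.
Pulse receives Band C at value $756M, so the others get W − 756 = $1191M.
Without Pulse: best allocation of the remaining 2 bidders over all 3 bands is PeakComm→Band F ($874M), Solara→Band C ($532M), total $1406M.
VCG payment = (others' best without Pulse) − (others' welfare with Pulse) = 1406 − 1191 = $215M.

Pulse pays $215M.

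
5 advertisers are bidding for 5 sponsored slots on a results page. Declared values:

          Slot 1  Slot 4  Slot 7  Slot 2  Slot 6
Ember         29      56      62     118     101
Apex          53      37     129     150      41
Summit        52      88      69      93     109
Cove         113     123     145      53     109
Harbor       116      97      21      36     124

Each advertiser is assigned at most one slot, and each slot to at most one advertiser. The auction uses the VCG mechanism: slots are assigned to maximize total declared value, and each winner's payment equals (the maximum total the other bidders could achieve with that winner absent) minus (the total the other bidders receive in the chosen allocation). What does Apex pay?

Apex pays $38.

Efficient allocation: Ember→Slot 6 ($101), Apex→Slot 2 ($150), Summit→Slot 4 ($88), Cove→Slot 7 ($145), Harbor→Slot 1 ($116); total welfare W = $600.
Apex receives Slot 2 at value $150, so the others get W − 150 = $450.
Without Apex: best allocation of the remaining 4 bidders over all 5 slots is Ember→Slot 2 ($118), Summit→Slot 6 ($109), Cove→Slot 7 ($145), Harbor→Slot 1 ($116), total $488.
VCG payment = (others' best without Apex) − (others' welfare with Apex) = 488 − 450 = $38.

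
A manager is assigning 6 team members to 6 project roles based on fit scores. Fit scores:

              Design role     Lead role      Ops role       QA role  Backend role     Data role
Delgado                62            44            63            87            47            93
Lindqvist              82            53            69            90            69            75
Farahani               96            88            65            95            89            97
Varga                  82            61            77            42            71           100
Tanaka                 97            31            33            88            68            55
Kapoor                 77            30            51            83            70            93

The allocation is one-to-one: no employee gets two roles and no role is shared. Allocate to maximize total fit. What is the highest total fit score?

Optimal: Delgado→Data role (93 pts), Lindqvist→QA role (90 pts), Farahani→Lead role (88 pts), Varga→Ops role (77 pts), Tanaka→Design role (97 pts), Kapoor→Backend role (70 pts) — total 93+90+88+77+97+70 = 515 pts.
Row-greedy (each employee in turn takes its best remaining role) gives 454 pts, worse by 61.
Next-best assignment: Delgado→QA role, Lindqvist→Ops role, Farahani→Lead role, Varga→Data role, Tanaka→Design role, Kapoor→Backend role = 511 pts.
Swapping Tanaka↔Kapoor (Tanaka→Backend role 68 pts, Kapoor→Design role 77 pts) loses 22.

Maximum total: 515 pts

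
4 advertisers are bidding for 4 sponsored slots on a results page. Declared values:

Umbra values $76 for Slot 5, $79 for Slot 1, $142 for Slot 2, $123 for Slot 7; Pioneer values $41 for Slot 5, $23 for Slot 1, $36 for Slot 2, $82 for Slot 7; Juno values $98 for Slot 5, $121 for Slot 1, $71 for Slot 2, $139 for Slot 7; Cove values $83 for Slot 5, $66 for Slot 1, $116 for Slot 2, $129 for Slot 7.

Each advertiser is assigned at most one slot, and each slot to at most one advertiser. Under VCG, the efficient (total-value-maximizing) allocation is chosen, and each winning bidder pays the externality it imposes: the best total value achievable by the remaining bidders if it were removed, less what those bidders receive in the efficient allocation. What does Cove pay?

Efficient allocation: Umbra→Slot 2 ($142), Pioneer→Slot 5 ($41), Juno→Slot 1 ($121), Cove→Slot 7 ($129); total welfare W = $433.
Cove receives Slot 7 at value $129, so the others get W − 129 = $304.
Without Cove: best allocation of the remaining 3 bidders over all 4 slots is Umbra→Slot 2 ($142), Pioneer→Slot 7 ($82), Juno→Slot 1 ($121), total $345.
VCG payment = (others' best without Cove) − (others' welfare with Cove) = 345 − 304 = $41.

Cove pays $41.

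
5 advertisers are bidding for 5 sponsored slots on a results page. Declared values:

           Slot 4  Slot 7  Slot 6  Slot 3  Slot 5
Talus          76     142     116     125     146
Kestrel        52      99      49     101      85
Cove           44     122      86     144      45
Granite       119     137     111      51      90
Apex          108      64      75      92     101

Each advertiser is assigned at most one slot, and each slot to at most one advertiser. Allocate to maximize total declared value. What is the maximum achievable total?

Maximum total: $608

Optimal: Talus→Slot 5 ($146), Kestrel→Slot 7 ($99), Cove→Slot 3 ($144), Granite→Slot 6 ($111), Apex→Slot 4 ($108) — total 146+99+144+111+108 = $608.
Max-entry greedy (repeatedly take the single best remaining cell) gives $584, worse by 24.
Checked against all permutations: $608 is optimal.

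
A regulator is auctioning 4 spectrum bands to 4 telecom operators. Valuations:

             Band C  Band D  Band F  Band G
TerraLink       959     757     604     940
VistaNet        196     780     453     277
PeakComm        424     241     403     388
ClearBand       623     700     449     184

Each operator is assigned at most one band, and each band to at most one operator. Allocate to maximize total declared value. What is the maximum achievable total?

Max total: $2746M

Optimal: TerraLink→Band G ($940M), VistaNet→Band D ($780M), PeakComm→Band F ($403M), ClearBand→Band C ($623M) — total 940+780+403+623 = $2746M.
Max-entry greedy (repeatedly take the single best remaining cell) gives $2576M, worse by 170.
Next-best assignment: TerraLink→Band G, VistaNet→Band D, PeakComm→Band C, ClearBand→Band F = $2593M.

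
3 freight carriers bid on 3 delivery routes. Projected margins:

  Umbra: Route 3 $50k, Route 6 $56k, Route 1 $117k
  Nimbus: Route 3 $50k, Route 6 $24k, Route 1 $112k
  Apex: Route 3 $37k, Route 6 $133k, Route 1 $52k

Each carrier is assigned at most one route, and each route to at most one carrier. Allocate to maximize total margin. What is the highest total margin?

Maximum total: $300k

Optimal: Umbra→Route 1 ($117k), Nimbus→Route 3 ($50k), Apex→Route 6 ($133k) — total 117+50+133 = $300k.
Column-greedy (each route in turn goes to its best remaining carrier) gives $295k, worse by 5.
Next-best assignment: Umbra→Route 3, Nimbus→Route 1, Apex→Route 6 = $295k.
No other one-to-one assignment exceeds $300k.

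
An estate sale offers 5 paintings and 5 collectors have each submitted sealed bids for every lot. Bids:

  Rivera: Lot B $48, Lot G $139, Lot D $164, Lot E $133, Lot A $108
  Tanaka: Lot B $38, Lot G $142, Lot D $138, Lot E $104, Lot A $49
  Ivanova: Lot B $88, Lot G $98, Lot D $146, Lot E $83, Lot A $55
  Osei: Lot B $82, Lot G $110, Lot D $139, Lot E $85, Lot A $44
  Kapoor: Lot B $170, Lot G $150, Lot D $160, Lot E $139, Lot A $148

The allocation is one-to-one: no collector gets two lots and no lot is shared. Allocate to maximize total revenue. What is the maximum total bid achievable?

Max total: $651

Optimal: Rivera→Lot E ($133), Tanaka→Lot G ($142), Ivanova→Lot D ($146), Osei→Lot B ($82), Kapoor→Lot A ($148) — total 133+142+146+82+148 = $651.
Column-greedy (each lot in turn goes to its best remaining collector) gives $616, worse by 35.
Swapping Tanaka↔Kapoor (Tanaka→Lot A $49, Kapoor→Lot G $150) loses 91.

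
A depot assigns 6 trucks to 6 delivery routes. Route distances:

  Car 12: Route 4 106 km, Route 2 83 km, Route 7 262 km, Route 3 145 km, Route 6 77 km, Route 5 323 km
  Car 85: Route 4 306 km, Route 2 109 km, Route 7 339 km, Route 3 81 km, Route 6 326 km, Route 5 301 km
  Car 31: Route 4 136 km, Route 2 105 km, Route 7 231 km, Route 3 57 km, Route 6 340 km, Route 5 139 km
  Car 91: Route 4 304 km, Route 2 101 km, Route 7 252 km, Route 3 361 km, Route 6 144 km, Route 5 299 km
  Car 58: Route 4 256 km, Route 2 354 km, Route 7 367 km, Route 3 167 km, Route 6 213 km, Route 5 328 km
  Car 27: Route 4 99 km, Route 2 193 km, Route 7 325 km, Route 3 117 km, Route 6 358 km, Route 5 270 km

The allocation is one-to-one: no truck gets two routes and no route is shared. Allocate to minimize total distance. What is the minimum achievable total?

Optimal: Car 12→Route 6 (77 km), Car 85→Route 2 (109 km), Car 31→Route 5 (139 km), Car 91→Route 7 (252 km), Car 58→Route 3 (167 km), Car 27→Route 4 (99 km) — total 77+109+139+252+167+99 = 843 km.
Column-greedy (each route in turn goes to its cheapest remaining truck) gives 966 km, worse by 123.
Swapping Car 85↔Car 12 (Car 85→Route 6 326 km, Car 12→Route 2 83 km) adds 223.

Minimum total: 843 km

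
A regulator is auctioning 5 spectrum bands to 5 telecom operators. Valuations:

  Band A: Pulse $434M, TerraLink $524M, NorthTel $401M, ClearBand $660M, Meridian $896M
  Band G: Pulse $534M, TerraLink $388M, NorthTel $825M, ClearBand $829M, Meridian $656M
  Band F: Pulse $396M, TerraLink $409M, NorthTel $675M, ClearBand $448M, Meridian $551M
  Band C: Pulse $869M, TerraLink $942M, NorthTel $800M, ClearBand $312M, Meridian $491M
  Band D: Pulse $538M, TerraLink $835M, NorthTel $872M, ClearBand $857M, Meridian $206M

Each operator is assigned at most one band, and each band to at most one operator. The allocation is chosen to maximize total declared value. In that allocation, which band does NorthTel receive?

NorthTel receives Band F.

Treat this as an assignment problem: match each operator to one band.
Optimal: Pulse→Band C ($869M), TerraLink→Band D ($835M), NorthTel→Band F ($675M), ClearBand→Band G ($829M), Meridian→Band A ($896M) — total 869+835+675+829+896 = $4104M.
Row-greedy (each operator in turn takes its best remaining band) gives $3740M, worse by 364.
NorthTel's own top band is Band D ($872M), but forcing NorthTel→Band D and reassigning the rest optimally gives only $3935M — worse by 169.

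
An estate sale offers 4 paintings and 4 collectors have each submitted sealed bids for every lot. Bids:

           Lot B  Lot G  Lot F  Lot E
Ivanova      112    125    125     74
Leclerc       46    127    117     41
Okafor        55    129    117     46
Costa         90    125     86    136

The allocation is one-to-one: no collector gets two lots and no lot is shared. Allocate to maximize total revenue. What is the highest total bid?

Optimal: Ivanova→Lot B ($112), Leclerc→Lot F ($117), Okafor→Lot G ($129), Costa→Lot E ($136) — total 112+117+129+136 = $494.
Row-greedy (each collector in turn takes its best remaining lot) gives $433, worse by 61.
Swapping Leclerc↔Ivanova (Leclerc→Lot B $46, Ivanova→Lot F $125) loses 58.
Every other assignment is strictly worse.

Maximum total: $494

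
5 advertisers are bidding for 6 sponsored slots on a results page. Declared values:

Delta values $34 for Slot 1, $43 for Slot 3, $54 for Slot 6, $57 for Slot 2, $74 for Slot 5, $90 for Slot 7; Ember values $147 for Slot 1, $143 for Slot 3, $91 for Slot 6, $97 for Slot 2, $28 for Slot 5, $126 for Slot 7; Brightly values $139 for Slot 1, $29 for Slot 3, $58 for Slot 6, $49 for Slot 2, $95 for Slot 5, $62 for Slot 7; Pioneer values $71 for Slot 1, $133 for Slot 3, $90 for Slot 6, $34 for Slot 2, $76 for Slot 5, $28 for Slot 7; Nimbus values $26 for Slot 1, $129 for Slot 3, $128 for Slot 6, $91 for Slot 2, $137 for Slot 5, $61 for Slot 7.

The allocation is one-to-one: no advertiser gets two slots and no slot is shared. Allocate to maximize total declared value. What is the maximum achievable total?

Optimal: Delta→Slot 5 ($74), Ember→Slot 7 ($126), Brightly→Slot 1 ($139), Pioneer→Slot 3 ($133), Nimbus→Slot 6 ($128) — total 74+126+139+133+128 = $600.
Next-best assignment: Delta→Slot 7, Ember→Slot 3, Brightly→Slot 1, Pioneer→Slot 6, Nimbus→Slot 5 = $599.

Maximum total: $600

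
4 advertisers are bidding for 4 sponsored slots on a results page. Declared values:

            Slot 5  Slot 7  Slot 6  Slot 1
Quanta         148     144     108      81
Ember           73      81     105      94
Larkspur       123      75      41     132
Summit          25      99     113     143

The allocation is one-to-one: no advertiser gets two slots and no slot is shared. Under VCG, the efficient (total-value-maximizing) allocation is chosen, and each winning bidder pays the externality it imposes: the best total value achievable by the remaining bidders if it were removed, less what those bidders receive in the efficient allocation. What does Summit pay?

Summit pays $13.

Efficient allocation: Quanta→Slot 7 ($144), Ember→Slot 6 ($105), Larkspur→Slot 5 ($123), Summit→Slot 1 ($143); total welfare W = $515.
Summit receives Slot 1 at value $143, so the others get W − 143 = $372.
Without Summit: best allocation of the remaining 3 bidders over all 4 slots is Quanta→Slot 5 ($148), Ember→Slot 6 ($105), Larkspur→Slot 1 ($132), total $385.
VCG payment = (others' best without Summit) − (others' welfare with Summit) = 385 − 372 = $13.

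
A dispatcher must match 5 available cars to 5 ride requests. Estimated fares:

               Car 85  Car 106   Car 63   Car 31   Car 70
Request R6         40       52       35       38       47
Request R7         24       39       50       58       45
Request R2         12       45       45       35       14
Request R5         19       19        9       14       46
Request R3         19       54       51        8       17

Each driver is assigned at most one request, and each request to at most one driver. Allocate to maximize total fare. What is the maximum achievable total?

Max total: $243

Treat this as an assignment problem: match each driver to one request.
Optimal: Car 85→Request R6 ($40), Car 106→Request R3 ($54), Car 63→Request R2 ($45), Car 31→Request R7 ($58), Car 70→Request R5 ($46) — total 40+54+45+58+46 = $243.
Column-greedy (each request in turn goes to its best remaining driver) gives $220, worse by 23.
Next-best assignment: Car 85→Request R6, Car 106→Request R2, Car 63→Request R3, Car 31→Request R7, Car 70→Request R5 = $240.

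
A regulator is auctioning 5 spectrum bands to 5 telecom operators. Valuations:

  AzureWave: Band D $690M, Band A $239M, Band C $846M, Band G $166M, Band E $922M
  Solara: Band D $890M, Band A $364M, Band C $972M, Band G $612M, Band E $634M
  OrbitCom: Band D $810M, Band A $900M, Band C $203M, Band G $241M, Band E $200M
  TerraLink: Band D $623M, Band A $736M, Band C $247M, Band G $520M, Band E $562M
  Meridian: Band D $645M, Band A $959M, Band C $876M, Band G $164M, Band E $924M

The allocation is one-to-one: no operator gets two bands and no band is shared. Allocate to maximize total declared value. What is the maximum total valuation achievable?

Optimal: AzureWave→Band E ($922M), Solara→Band C ($972M), OrbitCom→Band D ($810M), TerraLink→Band G ($520M), Meridian→Band A ($959M) — total 922+972+810+520+959 = $4183M.
Row-greedy (each operator in turn takes its best remaining band) gives $3581M, worse by 602.
Swapping Meridian↔AzureWave (Meridian→Band E $924M, AzureWave→Band A $239M) loses 718.
Checked against all permutations: $4183M is optimal.

Max total: $4183M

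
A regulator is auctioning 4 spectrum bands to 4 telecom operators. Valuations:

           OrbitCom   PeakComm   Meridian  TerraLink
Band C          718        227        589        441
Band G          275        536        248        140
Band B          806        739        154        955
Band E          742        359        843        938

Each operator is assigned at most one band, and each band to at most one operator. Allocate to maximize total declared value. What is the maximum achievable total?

Max total: $3052M

Treat this as an assignment problem: match each operator to one band.
Optimal: OrbitCom→Band C ($718M), PeakComm→Band G ($536M), Meridian→Band E ($843M), TerraLink→Band B ($955M) — total 718+536+843+955 = $3052M.
Row-greedy (each operator in turn takes its best remaining band) gives $2626M, worse by 426.
Checked against all permutations: $3052M is optimal.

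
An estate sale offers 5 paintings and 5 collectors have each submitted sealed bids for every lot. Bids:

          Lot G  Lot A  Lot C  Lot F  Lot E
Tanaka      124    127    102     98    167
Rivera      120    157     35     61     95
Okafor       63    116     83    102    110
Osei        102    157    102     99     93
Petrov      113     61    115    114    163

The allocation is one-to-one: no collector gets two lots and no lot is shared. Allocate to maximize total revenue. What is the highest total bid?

This is the linear assignment problem.
Optimal: Tanaka→Lot E ($167), Rivera→Lot G ($120), Okafor→Lot F ($102), Osei→Lot A ($157), Petrov→Lot C ($115) — total 167+120+102+157+115 = $661.
Next-best assignment: Tanaka→Lot G, Rivera→Lot A, Okafor→Lot F, Osei→Lot C, Petrov→Lot E = $648.
No other one-to-one assignment exceeds $661.

Max total: $661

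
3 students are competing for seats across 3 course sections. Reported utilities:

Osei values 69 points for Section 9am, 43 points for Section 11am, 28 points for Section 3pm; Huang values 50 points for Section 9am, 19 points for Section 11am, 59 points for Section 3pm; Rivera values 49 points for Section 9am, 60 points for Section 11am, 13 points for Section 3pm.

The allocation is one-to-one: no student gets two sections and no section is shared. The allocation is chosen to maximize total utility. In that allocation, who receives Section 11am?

Rivera receives Section 11am.

Optimal: Osei→Section 9am (69 points), Huang→Section 3pm (59 points), Rivera→Section 11am (60 points) — total 69+59+60 = 188 points.
Next-best assignment: Osei→Section 11am, Huang→Section 3pm, Rivera→Section 9am = 151 points.
Swapping Rivera↔Huang (Rivera→Section 3pm 13 points, Huang→Section 11am 19 points) loses 87.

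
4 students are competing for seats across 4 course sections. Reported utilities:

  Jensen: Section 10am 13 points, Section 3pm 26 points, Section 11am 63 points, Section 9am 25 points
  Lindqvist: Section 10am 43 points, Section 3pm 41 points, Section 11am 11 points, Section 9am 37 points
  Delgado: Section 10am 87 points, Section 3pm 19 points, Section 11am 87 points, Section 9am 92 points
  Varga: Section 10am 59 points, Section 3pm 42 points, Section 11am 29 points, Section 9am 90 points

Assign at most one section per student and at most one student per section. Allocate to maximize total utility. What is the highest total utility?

Max total: 281 points

This is the linear assignment problem.
Optimal: Jensen→Section 11am (63 points), Lindqvist→Section 3pm (41 points), Delgado→Section 10am (87 points), Varga→Section 9am (90 points) — total 63+41+87+90 = 281 points.
Max-entry greedy (repeatedly take the single best remaining cell) gives 255 points, worse by 26.
Next-best assignment: Jensen→Section 11am, Lindqvist→Section 3pm, Delgado→Section 9am, Varga→Section 10am = 255 points.
No other one-to-one assignment exceeds 281 points.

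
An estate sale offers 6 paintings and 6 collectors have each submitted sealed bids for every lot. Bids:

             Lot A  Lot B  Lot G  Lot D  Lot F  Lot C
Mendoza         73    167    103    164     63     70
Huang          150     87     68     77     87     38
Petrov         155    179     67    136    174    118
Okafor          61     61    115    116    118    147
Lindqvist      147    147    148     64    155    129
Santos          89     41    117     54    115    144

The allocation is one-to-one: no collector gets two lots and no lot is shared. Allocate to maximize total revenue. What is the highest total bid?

Max total: $912

Optimal: Mendoza→Lot D ($164), Huang→Lot A ($150), Petrov→Lot B ($179), Okafor→Lot C ($147), Lindqvist→Lot F ($155), Santos→Lot G ($117) — total 164+150+179+147+155+117 = $912.
Next-best assignment: Mendoza→Lot D, Huang→Lot A, Petrov→Lot B, Okafor→Lot G, Lindqvist→Lot F, Santos→Lot C = $907.
Every other assignment is strictly worse.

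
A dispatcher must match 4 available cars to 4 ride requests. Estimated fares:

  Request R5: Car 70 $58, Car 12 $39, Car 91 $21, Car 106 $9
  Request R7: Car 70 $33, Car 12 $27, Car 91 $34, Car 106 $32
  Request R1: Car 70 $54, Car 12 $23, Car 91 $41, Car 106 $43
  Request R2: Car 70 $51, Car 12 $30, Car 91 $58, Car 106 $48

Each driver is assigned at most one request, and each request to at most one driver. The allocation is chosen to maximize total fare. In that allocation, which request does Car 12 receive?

Car 12 receives Request R7.

This is the linear assignment problem.
Optimal: Car 70→Request R5 ($58), Car 12→Request R7 ($27), Car 91→Request R2 ($58), Car 106→Request R1 ($43) — total 58+27+58+43 = $186.
Row-greedy (each driver in turn takes its best remaining request) gives $161, worse by 25.
Next-best assignment: Car 70→Request R1, Car 12→Request R5, Car 91→Request R2, Car 106→Request R7 = $183.
Checked against all permutations: $186 is optimal.
Car 12's own top request is Request R5 ($39), but forcing Car 12→Request R5 and reassigning the rest optimally gives only $183 — worse by 3.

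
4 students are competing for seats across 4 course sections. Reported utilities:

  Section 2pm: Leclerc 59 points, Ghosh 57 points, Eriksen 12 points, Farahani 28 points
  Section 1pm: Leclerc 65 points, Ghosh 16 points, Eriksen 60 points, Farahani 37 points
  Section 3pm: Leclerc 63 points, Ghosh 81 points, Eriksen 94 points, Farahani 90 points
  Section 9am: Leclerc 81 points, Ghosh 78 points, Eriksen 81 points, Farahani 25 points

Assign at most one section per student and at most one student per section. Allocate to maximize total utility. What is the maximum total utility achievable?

Maximum total: 293 points

Treat this as an assignment problem: match each student to one section.
Optimal: Leclerc→Section 1pm (65 points), Ghosh→Section 2pm (57 points), Eriksen→Section 9am (81 points), Farahani→Section 3pm (90 points) — total 65+57+81+90 = 293 points.
Max-entry greedy (repeatedly take the single best remaining cell) gives 269 points, worse by 24.
Next-best assignment: Leclerc→Section 9am, Ghosh→Section 2pm, Eriksen→Section 1pm, Farahani→Section 3pm = 288 points.
Checked against all permutations: 293 points is optimal.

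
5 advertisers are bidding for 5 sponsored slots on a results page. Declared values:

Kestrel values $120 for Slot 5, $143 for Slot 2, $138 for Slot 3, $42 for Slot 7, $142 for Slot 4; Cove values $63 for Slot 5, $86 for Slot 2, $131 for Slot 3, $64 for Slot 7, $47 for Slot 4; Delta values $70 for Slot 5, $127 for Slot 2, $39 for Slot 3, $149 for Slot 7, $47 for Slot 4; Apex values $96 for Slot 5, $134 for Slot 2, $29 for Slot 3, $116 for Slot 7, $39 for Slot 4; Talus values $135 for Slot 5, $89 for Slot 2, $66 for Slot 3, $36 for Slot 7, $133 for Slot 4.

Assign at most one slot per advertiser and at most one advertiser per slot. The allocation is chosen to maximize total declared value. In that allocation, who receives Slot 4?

This is a one-to-one assignment (maximum-weight bipartite matching).
Optimal: Kestrel→Slot 4 ($142), Cove→Slot 3 ($131), Delta→Slot 7 ($149), Apex→Slot 2 ($134), Talus→Slot 5 ($135) — total 142+131+149+134+135 = $691.
Column-greedy (each slot in turn goes to its best remaining advertiser) gives $597, worse by 94.
Next-best assignment: Kestrel→Slot 5, Cove→Slot 3, Delta→Slot 7, Apex→Slot 2, Talus→Slot 4 = $667.
Swapping Cove↔Kestrel (Cove→Slot 4 $47, Kestrel→Slot 3 $138) loses 88.
No other one-to-one assignment exceeds $691.
Kestrel's own top slot is Slot 2 ($143), but forcing Kestrel→Slot 2 and reassigning the rest optimally gives only $652 — worse by 39.

Kestrel receives Slot 4.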